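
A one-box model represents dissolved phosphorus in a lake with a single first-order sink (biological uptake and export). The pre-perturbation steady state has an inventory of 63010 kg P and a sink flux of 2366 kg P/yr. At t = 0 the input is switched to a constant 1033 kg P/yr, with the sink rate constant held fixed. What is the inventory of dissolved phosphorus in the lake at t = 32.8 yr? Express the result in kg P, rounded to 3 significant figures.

Residence time τ = M₀/F₀ = 26.63 yr. The eventual steady state is M_∞ = M₀·(F₁/F₀) = 63010 × 1033/2366 = 27510 kg P.
The anomaly ΔM(t) = M(t) − M_∞ decays as ΔM₀·e^(−t/τ) with ΔM₀ = 63010 − 27510 = 35500 kg P.
At t = 32.8 yr, e^(−t/τ) = e^(−1.232) = 0.2918, so ΔM = 10360 kg P and M = 27510 + 10360 = 37870 kg P.

37900 kg P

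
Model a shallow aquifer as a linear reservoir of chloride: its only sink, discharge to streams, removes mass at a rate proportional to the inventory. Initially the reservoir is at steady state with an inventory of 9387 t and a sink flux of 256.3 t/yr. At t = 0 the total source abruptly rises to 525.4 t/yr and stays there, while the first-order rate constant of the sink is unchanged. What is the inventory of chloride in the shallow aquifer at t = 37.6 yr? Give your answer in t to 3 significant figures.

τ = M₀/F₀ = 9387/256.3 = 36.63 yr; rate constant k = 1/τ.
New steady state M_∞ = F₁/k = F₁·τ = 525.4 × 36.63 = 19243 t.
M(t) = M_∞ + (M₀ − M_∞)·e^(−t/τ); t/τ = 37.6/36.63 = 1.027, so e^(−t/τ) = 0.3582.
M(t) = 19243 − 9856 × 0.3582 = 15712 t.

15700 t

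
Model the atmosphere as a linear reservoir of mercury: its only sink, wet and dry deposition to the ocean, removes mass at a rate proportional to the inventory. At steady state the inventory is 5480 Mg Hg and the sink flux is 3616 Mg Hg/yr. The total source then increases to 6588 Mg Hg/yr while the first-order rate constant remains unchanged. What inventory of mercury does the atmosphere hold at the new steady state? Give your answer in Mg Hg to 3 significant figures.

9980 Mg Hg

Rate constant k = F/M = 3616 / 5480 = 0.6599 yr⁻¹.
At the new steady state, source = k·M_new ⇒ M_new = 6588 / 0.6599 = 9984 Mg Hg.
(Equivalently M_new = M × F_new/F_old = 5480 × 6588/3616.)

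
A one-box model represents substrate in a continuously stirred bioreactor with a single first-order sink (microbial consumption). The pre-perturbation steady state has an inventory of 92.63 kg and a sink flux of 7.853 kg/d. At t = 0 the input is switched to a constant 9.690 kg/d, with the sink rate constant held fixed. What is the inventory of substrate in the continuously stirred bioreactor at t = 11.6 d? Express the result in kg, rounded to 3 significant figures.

106 kg

τ = M₀/F₀ = 92.63/7.853 = 11.80 d; rate constant k = 1/τ.
New steady state M_∞ = F₁/k = F₁·τ = 9.690 × 11.80 = 114.30 kg.
M(t) = M_∞ + (M₀ − M_∞)·e^(−t/τ); t/τ = 11.6/11.80 = 0.9834, so e^(−t/τ) = 0.3740.
M(t) = 114.30 − 21.67 × 0.3740 = 106.19 kg.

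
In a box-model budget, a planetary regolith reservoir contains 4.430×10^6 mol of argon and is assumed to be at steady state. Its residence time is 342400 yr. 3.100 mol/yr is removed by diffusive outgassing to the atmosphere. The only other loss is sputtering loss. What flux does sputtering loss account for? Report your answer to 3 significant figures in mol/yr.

9.84 mol/yr

Total removal F = M/τ = 4.430×10^6 / 342400 = 12.94 mol/yr.
Sputtering loss = F − (3.100) = 12.94 − 3.100 = 9.838 mol/yr.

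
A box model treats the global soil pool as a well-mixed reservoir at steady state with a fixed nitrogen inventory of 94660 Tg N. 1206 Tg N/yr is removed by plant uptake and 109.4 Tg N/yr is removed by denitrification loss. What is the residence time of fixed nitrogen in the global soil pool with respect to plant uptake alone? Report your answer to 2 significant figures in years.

Residence time with respect to a single sink: τ = M / F_sink.
τ = 94660 / 1206 = 78.49 yr.

78 yr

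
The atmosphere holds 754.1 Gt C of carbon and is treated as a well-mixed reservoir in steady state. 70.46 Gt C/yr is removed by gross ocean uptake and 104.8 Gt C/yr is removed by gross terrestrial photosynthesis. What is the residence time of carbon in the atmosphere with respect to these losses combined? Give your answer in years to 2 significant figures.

Total removal = 70.46 + 104.8 = 175.26 Gt C/yr.
τ = M / ΣF_out = 754.1 / 175.26 = 4.303 yr.

4.3 yr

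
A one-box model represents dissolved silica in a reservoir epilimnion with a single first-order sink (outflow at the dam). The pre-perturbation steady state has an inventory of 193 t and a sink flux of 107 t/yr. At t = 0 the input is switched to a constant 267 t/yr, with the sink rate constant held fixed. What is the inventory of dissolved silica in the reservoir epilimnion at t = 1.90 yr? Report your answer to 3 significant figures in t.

The sink rate constant is k = F₀/M₀ = 107/193 = 0.5544 yr⁻¹.
Solving dM/dt = F₁ − kM with M(0) = M₀ gives M(t) = F₁/k + (M₀ − F₁/k)·e^(−kt).
F₁/k = 267/0.5544 = 481.60 t; kt = 0.5544 × 1.90 = 1.053, e^(−kt) = 0.3488.
M(1.90) = 481.60 + (193 − 481.60) × 0.3488 = 481.60 − 100.7 = 380.95 t.

381 t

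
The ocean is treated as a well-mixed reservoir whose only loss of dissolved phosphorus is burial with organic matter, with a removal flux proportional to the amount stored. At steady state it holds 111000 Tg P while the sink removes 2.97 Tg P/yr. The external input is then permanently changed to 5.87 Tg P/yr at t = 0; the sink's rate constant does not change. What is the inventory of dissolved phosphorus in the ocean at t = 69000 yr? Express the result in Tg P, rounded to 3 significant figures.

202000 Tg P

The sink rate constant is k = F₀/M₀ = 2.97/111000 = 2.676×10^-5 yr⁻¹.
Solving dM/dt = F₁ − kM with M(0) = M₀ gives M(t) = F₁/k + (M₀ − F₁/k)·e^(−kt).
F₁/k = 5.87/2.676×10^-5 = 219380 Tg P; kt = 2.676×10^-5 × 69000 = 1.846, e^(−kt) = 0.1578.
M(69000) = 219380 + (111000 − 219380) × 0.1578 = 219380 − 17110 = 202280 Tg P.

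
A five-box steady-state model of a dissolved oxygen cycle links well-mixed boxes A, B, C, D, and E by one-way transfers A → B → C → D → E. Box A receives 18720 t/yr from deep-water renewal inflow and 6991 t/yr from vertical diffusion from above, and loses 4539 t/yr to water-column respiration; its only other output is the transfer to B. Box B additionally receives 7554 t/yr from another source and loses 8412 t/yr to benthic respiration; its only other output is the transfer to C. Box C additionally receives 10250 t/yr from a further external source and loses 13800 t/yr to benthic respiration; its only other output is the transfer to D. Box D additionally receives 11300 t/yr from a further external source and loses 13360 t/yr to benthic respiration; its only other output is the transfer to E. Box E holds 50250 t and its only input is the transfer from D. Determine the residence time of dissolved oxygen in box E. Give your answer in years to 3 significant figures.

Box A: F(A→B) = (18720 + 6991) − 4539 = 21172 t/yr.
Box B: F(B→C) = (21172 + 7554) − 8412 = 20314 t/yr.
Box C: F(C→D) = (20314 + 10250) − 13800 = 16764 t/yr.
Box D: F(D→E) = (16764 + 11300) − 13360 = 14704 t/yr.
Box E throughput = its input = 14704 t/yr; τ = 50250 / 14704 = 3.417 yr.

3.42 yr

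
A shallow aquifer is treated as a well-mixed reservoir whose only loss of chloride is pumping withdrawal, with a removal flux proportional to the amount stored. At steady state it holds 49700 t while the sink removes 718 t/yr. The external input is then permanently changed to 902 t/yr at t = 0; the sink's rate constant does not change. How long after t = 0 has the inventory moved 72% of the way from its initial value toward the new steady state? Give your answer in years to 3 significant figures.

88.1 yr

τ = M₀/F₀ = 49700/718 = 69.22 yr.
The remaining gap fraction is e^(−t/τ); 72% covered ⇒ e^(−t/τ) = 0.280.
t = −τ ln(0.280) = 69.22 × 1.273 = 88.11 yr.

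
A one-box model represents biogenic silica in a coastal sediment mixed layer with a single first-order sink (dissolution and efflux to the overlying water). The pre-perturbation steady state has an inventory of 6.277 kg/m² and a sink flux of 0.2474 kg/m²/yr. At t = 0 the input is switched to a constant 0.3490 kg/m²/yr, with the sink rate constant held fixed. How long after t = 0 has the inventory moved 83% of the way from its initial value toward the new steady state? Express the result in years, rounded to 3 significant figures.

τ = M₀/F₀ = 6.277/0.2474 = 25.37 yr.
The remaining gap fraction is e^(−t/τ); 83% covered ⇒ e^(−t/τ) = 0.170.
t = −τ ln(0.170) = 25.37 × 1.772 = 44.96 yr.

45.0 yr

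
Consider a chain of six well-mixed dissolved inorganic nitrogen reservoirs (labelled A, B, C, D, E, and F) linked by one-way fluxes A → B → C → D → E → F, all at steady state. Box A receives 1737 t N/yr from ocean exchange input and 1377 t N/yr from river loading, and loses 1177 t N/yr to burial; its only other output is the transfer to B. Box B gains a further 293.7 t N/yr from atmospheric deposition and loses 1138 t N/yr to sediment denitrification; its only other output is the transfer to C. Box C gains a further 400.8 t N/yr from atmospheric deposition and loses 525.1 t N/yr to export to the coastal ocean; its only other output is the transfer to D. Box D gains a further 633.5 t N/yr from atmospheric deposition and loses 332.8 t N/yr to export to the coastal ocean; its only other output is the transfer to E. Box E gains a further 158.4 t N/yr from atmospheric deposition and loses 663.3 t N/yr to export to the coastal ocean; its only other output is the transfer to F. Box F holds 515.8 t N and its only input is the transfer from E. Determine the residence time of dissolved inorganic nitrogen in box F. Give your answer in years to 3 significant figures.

0.675 yr

Box A: F(A→B) = (1737 + 1377) − 1177 = 1937.0 t N/yr.
Box B: F(B→C) = (1937.0 + 293.7) − 1138 = 1092.7 t N/yr.
Box C: F(C→D) = (1092.7 + 400.8) − 525.1 = 968.40 t N/yr.
Box D: F(D→E) = (968.40 + 633.5) − 332.8 = 1269.1 t N/yr.
Box E: F(E→F) = (1269.1 + 158.4) − 663.3 = 764.20 t N/yr.
Box F throughput = its input = 764.20 t N/yr; τ = 515.8 / 764.20 = 0.6750 yr.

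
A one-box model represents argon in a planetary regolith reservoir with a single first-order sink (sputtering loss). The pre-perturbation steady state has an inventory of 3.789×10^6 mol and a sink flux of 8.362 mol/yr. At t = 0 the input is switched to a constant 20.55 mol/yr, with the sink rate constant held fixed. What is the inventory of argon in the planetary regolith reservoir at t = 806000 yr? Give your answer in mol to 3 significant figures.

τ = M₀/F₀ = 3.789×10^6/8.362 = 453100 yr; rate constant k = 1/τ.
New steady state M_∞ = F₁/k = F₁·τ = 20.55 × 453100 = 9.3116×10^6 mol.
M(t) = M_∞ + (M₀ − M_∞)·e^(−t/τ); t/τ = 806000/453100 = 1.779, so e^(−t/τ) = 0.1688.
M(t) = 9.3116×10^6 − 5.523×10^6 × 0.1688 = 8.3792×10^6 mol.

8.38×10^6 mol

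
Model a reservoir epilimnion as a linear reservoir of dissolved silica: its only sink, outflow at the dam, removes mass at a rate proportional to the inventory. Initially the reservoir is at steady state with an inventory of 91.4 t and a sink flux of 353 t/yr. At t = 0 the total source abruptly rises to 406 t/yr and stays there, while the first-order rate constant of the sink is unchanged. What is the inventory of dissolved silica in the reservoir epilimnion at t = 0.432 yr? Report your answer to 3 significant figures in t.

τ = M₀/F₀ = 91.4/353 = 0.2589 yr; rate constant k = 1/τ.
New steady state M_∞ = F₁/k = F₁·τ = 406 × 0.2589 = 105.12 t.
M(t) = M_∞ + (M₀ − M_∞)·e^(−t/τ); t/τ = 0.432/0.2589 = 1.668, so e^(−t/τ) = 0.1885.
M(t) = 105.12 − 13.72 × 0.1885 = 102.54 t.

103 t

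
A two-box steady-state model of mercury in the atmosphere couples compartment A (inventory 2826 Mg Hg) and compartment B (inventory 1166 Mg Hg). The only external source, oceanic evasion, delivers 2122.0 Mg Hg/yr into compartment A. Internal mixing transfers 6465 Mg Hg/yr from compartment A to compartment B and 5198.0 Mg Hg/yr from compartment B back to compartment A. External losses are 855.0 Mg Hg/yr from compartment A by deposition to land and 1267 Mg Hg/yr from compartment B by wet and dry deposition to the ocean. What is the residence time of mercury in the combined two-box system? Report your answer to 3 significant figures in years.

1.88 yr

Residence time in the combined system uses the total inventory and the total *external* removal — internal exchanges between the two boxes cancel.
M_total = 2826 + 1166 = 3992.0 Mg Hg.
ΣF_external_out = 855.0 + 1267 = 2122.0 Mg Hg/yr.
τ = M_total / ΣF_ext = 3992.0 / 2122.0 = 1.881 yr.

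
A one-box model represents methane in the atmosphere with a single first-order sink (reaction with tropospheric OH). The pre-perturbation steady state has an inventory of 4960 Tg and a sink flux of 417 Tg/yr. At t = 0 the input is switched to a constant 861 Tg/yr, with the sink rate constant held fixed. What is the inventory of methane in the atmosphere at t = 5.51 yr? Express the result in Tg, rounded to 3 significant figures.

τ = M₀/F₀ = 4960/417 = 11.89 yr; rate constant k = 1/τ.
New steady state M_∞ = F₁/k = F₁·τ = 861 × 11.89 = 10241 Tg.
M(t) = M_∞ + (M₀ − M_∞)·e^(−t/τ); t/τ = 5.51/11.89 = 0.4632, so e^(−t/τ) = 0.6292.
M(t) = 10241 − 5281 × 0.6292 = 6918.0 Tg.

6920 Tg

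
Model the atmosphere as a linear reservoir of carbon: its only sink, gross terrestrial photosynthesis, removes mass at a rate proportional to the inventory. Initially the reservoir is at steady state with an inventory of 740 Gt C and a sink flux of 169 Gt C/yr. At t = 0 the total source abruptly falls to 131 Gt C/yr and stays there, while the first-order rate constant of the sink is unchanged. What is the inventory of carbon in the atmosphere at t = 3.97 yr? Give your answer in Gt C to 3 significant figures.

Residence time τ = M₀/F₀ = 4.379 yr. The eventual steady state is M_∞ = M₀·(F₁/F₀) = 740 × 131/169 = 573.61 Gt C.
The anomaly ΔM(t) = M(t) − M_∞ decays as ΔM₀·e^(−t/τ) with ΔM₀ = 740 − 573.61 = 166.4 Gt C.
At t = 3.97 yr, e^(−t/τ) = e^(−0.9067) = 0.4039, so ΔM = 67.20 Gt C and M = 573.61 + 67.20 = 640.81 Gt C.

641 Gt C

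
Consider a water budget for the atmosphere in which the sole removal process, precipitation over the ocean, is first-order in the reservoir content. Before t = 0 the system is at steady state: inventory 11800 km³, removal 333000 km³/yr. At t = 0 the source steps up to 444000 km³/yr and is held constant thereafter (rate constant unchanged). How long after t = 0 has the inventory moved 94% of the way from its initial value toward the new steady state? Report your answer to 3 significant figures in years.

0.0997 yr

τ = M₀/F₀ = 11800/333000 = 0.03544 yr.
The remaining gap fraction is e^(−t/τ); 94% covered ⇒ e^(−t/τ) = 0.0600.
t = −τ ln(0.0600) = 0.03544 × 2.813 = 0.09969 yr.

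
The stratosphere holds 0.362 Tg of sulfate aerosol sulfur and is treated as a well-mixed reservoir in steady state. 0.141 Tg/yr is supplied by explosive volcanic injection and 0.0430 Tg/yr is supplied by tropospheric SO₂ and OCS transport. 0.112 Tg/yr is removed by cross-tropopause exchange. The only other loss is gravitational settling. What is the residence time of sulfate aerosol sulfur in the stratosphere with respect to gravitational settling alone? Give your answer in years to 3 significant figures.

At steady state ΣF_in = ΣF_out.
ΣF_in = 0.141 + 0.0430 = 0.18400 Tg/yr.
Gravitational settling flux = ΣF_in − (0.112) = 0.18400 − 0.1120 = 0.07200 Tg/yr.
τ = M / F = 0.362 / 0.07200 = 5.028 yr.

5.03 yr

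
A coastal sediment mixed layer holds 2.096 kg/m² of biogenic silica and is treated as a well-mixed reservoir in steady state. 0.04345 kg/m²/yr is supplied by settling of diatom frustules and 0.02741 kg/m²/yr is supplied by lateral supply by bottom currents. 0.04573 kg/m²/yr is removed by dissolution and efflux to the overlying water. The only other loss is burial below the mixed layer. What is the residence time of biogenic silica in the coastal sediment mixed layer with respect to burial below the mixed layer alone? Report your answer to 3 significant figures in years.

At steady state ΣF_in = ΣF_out.
ΣF_in = 0.04345 + 0.02741 = 0.070860 kg/m²/yr.
Burial below the mixed layer flux = ΣF_in − (0.04573) = 0.070860 − 0.04573 = 0.02513 kg/m²/yr.
τ = M / F = 2.096 / 0.02513 = 83.41 yr.

83.4 yr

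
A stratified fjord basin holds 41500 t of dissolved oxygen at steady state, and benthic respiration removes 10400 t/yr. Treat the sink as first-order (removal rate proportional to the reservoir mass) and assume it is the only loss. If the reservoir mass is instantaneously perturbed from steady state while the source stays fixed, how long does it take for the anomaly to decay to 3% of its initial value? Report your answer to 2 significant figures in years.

For a linear reservoir the anomaly decays as exp(−t/τ) with τ = M/F = 41500/10400 = 3.990 yr.
exp(−t/τ) = 0.03 ⇒ t = −τ ln(0.03) = 3.990 × 3.507 = 13.99 yr.

14 yr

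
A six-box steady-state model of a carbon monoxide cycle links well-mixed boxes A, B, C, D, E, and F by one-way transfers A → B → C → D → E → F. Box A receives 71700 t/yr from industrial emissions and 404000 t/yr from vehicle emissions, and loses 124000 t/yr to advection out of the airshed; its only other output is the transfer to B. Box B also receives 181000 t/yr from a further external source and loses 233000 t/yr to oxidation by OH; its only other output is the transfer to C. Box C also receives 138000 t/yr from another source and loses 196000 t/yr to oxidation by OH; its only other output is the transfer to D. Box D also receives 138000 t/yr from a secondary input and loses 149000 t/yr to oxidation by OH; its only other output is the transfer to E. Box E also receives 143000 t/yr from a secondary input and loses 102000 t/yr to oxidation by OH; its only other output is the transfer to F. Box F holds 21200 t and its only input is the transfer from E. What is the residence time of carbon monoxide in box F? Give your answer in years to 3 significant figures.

Box A: F(A→B) = (71700 + 404000) − 124000 = 351700 t/yr.
Box B: F(B→C) = (351700 + 181000) − 233000 = 299700 t/yr.
Box C: F(C→D) = (299700 + 138000) − 196000 = 241700 t/yr.
Box D: F(D→E) = (241700 + 138000) − 149000 = 230700 t/yr.
Box E: F(E→F) = (230700 + 143000) − 102000 = 271700 t/yr.
Box F throughput = its input = 271700 t/yr; τ = 21200 / 271700 = 0.07803 yr.

0.0780 yr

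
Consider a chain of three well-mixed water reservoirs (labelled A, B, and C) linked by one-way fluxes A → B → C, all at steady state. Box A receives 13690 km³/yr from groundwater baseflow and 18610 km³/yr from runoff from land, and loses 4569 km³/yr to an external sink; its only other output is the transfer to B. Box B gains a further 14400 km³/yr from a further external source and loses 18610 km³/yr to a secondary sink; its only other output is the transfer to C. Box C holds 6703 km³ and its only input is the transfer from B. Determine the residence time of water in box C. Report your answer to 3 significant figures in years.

0.285 yr

Box A: F(A→B) = (13690 + 18610) − 4569 = 27731 km³/yr.
Box B: F(B→C) = (27731 + 14400) − 18610 = 23521 km³/yr.
Box C throughput = its input = 23521 km³/yr; τ = 6703 / 23521 = 0.2850 yr.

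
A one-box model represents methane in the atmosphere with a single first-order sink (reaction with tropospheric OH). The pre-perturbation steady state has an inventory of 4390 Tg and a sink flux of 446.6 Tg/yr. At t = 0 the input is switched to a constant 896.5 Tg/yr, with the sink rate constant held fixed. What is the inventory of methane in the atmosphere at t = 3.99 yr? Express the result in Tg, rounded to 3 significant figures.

The sink rate constant is k = F₀/M₀ = 446.6/4390 = 0.1017 yr⁻¹.
Solving dM/dt = F₁ − kM with M(0) = M₀ gives M(t) = F₁/k + (M₀ − F₁/k)·e^(−kt).
F₁/k = 896.5/0.1017 = 8812.4 Tg; kt = 0.1017 × 3.99 = 0.4059, e^(−kt) = 0.6664.
M(3.99) = 8812.4 + (4390 − 8812.4) × 0.6664 = 8812.4 − 2947 = 5865.5 Tg.

5870 Tg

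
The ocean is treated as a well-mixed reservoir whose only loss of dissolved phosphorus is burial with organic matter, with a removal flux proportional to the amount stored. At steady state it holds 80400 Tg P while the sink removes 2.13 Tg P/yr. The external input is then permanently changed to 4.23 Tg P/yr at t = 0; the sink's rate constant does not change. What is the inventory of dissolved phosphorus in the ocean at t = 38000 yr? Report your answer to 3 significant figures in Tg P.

131000 Tg P

Residence time τ = M₀/F₀ = 37750 yr. The eventual steady state is M_∞ = M₀·(F₁/F₀) = 80400 × 4.23/2.13 = 159670 Tg P.
The anomaly ΔM(t) = M(t) − M_∞ decays as ΔM₀·e^(−t/τ) with ΔM₀ = 80400 − 159670 = −79270 Tg P.
At t = 38000 yr, e^(−t/τ) = e^(−1.007) = 0.3654, so ΔM = −28970 Tg P and M = 159670 − 28970 = 130700 Tg P.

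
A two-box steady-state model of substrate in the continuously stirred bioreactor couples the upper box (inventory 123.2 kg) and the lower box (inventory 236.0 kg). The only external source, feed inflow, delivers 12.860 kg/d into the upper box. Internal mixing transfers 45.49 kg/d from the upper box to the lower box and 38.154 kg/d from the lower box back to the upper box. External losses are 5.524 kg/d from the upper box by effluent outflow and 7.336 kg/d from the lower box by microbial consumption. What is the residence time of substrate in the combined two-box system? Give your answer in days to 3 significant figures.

Residence time in the combined system uses the total inventory and the total *external* removal — internal exchanges between the two boxes cancel.
M_total = 123.2 + 236.0 = 359.20 kg.
ΣF_external_out = 5.524 + 7.336 = 12.860 kg/d.
τ = M_total / ΣF_ext = 359.20 / 12.860 = 27.93 d.

27.9 d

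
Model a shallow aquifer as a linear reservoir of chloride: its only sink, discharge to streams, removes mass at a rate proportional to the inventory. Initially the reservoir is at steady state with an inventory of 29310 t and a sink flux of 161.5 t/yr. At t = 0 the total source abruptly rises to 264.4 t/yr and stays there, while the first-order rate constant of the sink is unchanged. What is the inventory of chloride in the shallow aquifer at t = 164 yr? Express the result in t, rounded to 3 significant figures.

40400 t

τ = M₀/F₀ = 29310/161.5 = 181.5 yr; rate constant k = 1/τ.
New steady state M_∞ = F₁/k = F₁·τ = 264.4 × 181.5 = 47985 t.
M(t) = M_∞ + (M₀ − M_∞)·e^(−t/τ); t/τ = 164/181.5 = 0.9037, so e^(−t/τ) = 0.4051.
M(t) = 47985 − 18670 × 0.4051 = 40420 t.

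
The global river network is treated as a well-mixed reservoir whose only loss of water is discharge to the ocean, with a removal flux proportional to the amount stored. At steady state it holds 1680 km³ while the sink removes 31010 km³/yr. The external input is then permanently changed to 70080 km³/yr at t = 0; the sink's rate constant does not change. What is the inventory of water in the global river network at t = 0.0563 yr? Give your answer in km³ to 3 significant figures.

3050 km³

τ = M₀/F₀ = 1680/31010 = 0.05418 yr; rate constant k = 1/τ.
New steady state M_∞ = F₁/k = F₁·τ = 70080 × 0.05418 = 3796.7 km³.
M(t) = M_∞ + (M₀ − M_∞)·e^(−t/τ); t/τ = 0.0563/0.05418 = 1.039, so e^(−t/τ) = 0.3537.
M(t) = 3796.7 − 2117 × 0.3537 = 3047.9 km³.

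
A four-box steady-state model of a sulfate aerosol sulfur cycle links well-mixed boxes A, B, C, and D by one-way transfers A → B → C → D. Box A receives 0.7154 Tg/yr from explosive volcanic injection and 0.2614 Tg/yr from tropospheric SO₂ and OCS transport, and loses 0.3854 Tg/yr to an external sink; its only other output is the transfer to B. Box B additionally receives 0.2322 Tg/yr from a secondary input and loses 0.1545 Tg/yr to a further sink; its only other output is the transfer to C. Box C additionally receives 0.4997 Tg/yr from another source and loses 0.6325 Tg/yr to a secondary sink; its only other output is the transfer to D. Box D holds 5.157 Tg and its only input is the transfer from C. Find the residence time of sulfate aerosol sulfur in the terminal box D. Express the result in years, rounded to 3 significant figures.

9.62 yr

Box A: F(A→B) = (0.7154 + 0.2614) − 0.3854 = 0.59140 Tg/yr.
Box B: F(B→C) = (0.59140 + 0.2322) − 0.1545 = 0.66910 Tg/yr.
Box C: F(C→D) = (0.66910 + 0.4997) − 0.6325 = 0.53630 Tg/yr.
Box D throughput = its input = 0.53630 Tg/yr; τ = 5.157 / 0.53630 = 9.616 yr.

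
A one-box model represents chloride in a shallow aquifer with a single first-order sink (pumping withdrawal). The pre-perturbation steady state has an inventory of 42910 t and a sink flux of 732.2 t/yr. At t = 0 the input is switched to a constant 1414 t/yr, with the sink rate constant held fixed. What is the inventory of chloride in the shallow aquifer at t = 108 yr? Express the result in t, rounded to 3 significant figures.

76500 t

τ = M₀/F₀ = 42910/732.2 = 58.60 yr; rate constant k = 1/τ.
New steady state M_∞ = F₁/k = F₁·τ = 1414 × 58.60 = 82866 t.
M(t) = M_∞ + (M₀ − M_∞)·e^(−t/τ); t/τ = 108/58.60 = 1.843, so e^(−t/τ) = 0.1584.
M(t) = 82866 − 39960 × 0.1584 = 76539 t.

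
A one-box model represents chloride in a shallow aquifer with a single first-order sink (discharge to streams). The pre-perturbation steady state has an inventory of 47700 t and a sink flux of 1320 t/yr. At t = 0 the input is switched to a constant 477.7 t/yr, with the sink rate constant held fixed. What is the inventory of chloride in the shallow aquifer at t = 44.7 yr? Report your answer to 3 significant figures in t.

26100 t

τ = M₀/F₀ = 47700/1320 = 36.14 yr; rate constant k = 1/τ.
New steady state M_∞ = F₁/k = F₁·τ = 477.7 × 36.14 = 17262 t.
M(t) = M_∞ + (M₀ − M_∞)·e^(−t/τ); t/τ = 44.7/36.14 = 1.237, so e^(−t/τ) = 0.2903.
M(t) = 17262 + 30440 × 0.2903 = 26097 t.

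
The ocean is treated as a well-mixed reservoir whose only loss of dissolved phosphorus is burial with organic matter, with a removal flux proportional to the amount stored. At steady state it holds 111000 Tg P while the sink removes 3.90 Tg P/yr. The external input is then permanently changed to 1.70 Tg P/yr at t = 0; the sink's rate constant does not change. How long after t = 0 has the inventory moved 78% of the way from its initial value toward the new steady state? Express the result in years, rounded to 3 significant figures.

τ = M₀/F₀ = 111000/3.90 = 28460 yr.
The remaining gap fraction is e^(−t/τ); 78% covered ⇒ e^(−t/τ) = 0.220.
t = −τ ln(0.220) = 28460 × 1.514 = 43090 yr.

43100 yr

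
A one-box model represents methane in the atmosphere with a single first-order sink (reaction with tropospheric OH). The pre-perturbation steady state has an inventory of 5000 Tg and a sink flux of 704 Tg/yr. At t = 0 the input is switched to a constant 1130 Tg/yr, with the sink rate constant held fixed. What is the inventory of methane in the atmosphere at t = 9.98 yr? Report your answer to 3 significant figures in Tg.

7280 Tg

The sink rate constant is k = F₀/M₀ = 704/5000 = 0.1408 yr⁻¹.
Solving dM/dt = F₁ − kM with M(0) = M₀ gives M(t) = F₁/k + (M₀ − F₁/k)·e^(−kt).
F₁/k = 1130/0.1408 = 8025.6 Tg; kt = 0.1408 × 9.98 = 1.405, e^(−kt) = 0.2453.
M(9.98) = 8025.6 + (5000 − 8025.6) × 0.2453 = 8025.6 − 742.2 = 7283.3 Tg.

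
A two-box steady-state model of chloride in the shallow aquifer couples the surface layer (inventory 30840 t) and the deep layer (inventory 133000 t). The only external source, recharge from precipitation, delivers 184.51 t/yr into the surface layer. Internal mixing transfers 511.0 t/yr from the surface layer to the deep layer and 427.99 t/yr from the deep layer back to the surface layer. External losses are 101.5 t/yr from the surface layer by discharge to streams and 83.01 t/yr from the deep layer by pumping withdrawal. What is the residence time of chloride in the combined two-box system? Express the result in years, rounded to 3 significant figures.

Residence time in the combined system uses the total inventory and the total *external* removal — internal exchanges between the two boxes cancel.
M_total = 30840 + 133000 = 163840 t.
ΣF_external_out = 101.5 + 83.01 = 184.51 t/yr.
τ = M_total / ΣF_ext = 163840 / 184.51 = 888.0 yr.

888 yr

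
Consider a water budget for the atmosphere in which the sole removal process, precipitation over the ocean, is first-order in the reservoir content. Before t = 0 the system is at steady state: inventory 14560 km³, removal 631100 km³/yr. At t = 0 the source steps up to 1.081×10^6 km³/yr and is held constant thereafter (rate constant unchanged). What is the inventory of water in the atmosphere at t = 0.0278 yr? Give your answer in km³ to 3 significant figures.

21800 km³

The sink rate constant is k = F₀/M₀ = 631100/14560 = 43.34 yr⁻¹.
Solving dM/dt = F₁ − kM with M(0) = M₀ gives M(t) = F₁/k + (M₀ − F₁/k)·e^(−kt).
F₁/k = 1.081×10^6/43.34 = 24940 km³; kt = 43.34 × 0.0278 = 1.205, e^(−kt) = 0.2997.
M(0.0278) = 24940 + (14560 − 24940) × 0.2997 = 24940 − 3111 = 21829 km³.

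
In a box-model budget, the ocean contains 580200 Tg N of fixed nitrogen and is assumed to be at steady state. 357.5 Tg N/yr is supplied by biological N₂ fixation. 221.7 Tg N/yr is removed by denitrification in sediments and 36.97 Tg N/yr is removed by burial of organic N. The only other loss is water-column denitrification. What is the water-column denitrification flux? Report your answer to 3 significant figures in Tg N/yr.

At steady state ΣF_in = ΣF_out.
ΣF_in = 357.50 Tg N/yr.
Water-column denitrification flux = ΣF_in − (221.7 + 36.97) = 357.50 − 258.7 = 98.83 Tg N/yr.

98.8 Tg N/yr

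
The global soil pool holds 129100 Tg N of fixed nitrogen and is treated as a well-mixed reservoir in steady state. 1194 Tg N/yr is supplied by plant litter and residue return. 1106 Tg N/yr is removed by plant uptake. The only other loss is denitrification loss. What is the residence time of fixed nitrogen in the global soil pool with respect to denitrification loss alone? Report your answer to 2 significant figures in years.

1500 yr

At steady state ΣF_in = ΣF_out.
ΣF_in = 1194.0 Tg N/yr.
Denitrification loss flux = ΣF_in − (1106) = 1194.0 − 1106 = 88.00 Tg N/yr.
τ = M / F = 129100 / 88.00 = 1467 yr.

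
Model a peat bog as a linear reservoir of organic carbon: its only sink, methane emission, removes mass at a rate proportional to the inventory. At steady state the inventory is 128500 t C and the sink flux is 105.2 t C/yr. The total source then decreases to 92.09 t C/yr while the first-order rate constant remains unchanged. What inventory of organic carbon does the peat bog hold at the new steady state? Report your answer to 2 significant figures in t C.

Rate constant k = F/M = 105.2 / 128500 = 0.0008187 yr⁻¹.
At the new steady state, source = k·M_new ⇒ M_new = 92.09 / 0.0008187 = 112500 t C.
(Equivalently M_new = M × F_new/F_old = 128500 × 92.09/105.2.)

110000 t C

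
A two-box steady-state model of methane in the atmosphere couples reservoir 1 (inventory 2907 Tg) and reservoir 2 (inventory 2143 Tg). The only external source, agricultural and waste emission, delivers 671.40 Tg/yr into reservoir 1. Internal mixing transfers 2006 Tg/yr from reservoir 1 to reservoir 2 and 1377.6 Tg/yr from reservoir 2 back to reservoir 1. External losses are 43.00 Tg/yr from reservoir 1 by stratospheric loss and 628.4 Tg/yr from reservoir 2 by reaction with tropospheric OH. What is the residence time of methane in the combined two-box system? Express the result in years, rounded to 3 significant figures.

7.52 yr

For the system as a whole, the A↔B exchange is internal and contributes nothing to the throughput; only the external sinks remove mass.
M_total = 2907 + 2143 = 5050.0 Tg.
ΣF_external_out = 43.00 + 628.4 = 671.40 Tg/yr.
τ = M_total / ΣF_ext = 5050.0 / 671.40 = 7.522 yr.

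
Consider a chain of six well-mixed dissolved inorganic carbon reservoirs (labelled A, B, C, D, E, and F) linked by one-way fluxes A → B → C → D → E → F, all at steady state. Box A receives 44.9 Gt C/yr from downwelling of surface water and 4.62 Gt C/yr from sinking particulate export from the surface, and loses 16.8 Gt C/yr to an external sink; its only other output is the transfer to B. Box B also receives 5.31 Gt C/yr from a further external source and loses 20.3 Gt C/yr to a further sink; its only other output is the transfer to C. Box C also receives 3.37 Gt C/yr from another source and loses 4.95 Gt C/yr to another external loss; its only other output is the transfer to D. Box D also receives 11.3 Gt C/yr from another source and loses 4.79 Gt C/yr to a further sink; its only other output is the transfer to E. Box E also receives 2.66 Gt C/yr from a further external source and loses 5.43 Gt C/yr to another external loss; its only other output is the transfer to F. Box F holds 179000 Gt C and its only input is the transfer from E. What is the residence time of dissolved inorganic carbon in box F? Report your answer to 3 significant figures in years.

9000 yr

Box A: F(A→B) = (44.9 + 4.62) − 16.8 = 32.720 Gt C/yr.
Box B: F(B→C) = (32.720 + 5.31) − 20.3 = 17.730 Gt C/yr.
Box C: F(C→D) = (17.730 + 3.37) − 4.95 = 16.150 Gt C/yr.
Box D: F(D→E) = (16.150 + 11.3) − 4.79 = 22.660 Gt C/yr.
Box E: F(E→F) = (22.660 + 2.66) − 5.43 = 19.890 Gt C/yr.
Box F throughput = its input = 19.890 Gt C/yr; τ = 179000 / 19.890 = 8999 yr.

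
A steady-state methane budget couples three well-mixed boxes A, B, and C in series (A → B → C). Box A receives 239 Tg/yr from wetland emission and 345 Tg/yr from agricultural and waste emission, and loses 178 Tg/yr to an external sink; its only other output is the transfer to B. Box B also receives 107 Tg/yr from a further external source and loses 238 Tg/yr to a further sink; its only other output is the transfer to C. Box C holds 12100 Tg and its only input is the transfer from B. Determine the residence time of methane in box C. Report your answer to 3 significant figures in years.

44.0 yr

Box A: F(A→B) = (239 + 345) − 178 = 406.00 Tg/yr.
Box B: F(B→C) = (406.00 + 107) − 238 = 275.00 Tg/yr.
Box C throughput = its input = 275.00 Tg/yr; τ = 12100 / 275.00 = 44.00 yr.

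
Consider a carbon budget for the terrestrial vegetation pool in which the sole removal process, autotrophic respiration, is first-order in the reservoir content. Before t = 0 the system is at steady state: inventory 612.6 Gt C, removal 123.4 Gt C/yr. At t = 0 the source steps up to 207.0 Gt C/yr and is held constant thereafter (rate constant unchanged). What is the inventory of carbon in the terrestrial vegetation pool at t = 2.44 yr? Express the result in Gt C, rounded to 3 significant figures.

Residence time τ = M₀/F₀ = 4.964 yr. The eventual steady state is M_∞ = M₀·(F₁/F₀) = 612.6 × 207.0/123.4 = 1027.6 Gt C.
The anomaly ΔM(t) = M(t) − M_∞ decays as ΔM₀·e^(−t/τ) with ΔM₀ = 612.6 − 1027.6 = −415.0 Gt C.
At t = 2.44 yr, e^(−t/τ) = e^(−0.4915) = 0.6117, so ΔM = −253.9 Gt C and M = 1027.6 − 253.9 = 773.75 Gt C.

774 Gt C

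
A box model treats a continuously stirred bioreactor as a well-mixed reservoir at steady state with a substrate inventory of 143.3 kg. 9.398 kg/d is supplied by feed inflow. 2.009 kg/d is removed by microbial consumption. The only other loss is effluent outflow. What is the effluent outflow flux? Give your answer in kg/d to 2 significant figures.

7.4 kg/d

At steady state ΣF_in = ΣF_out.
ΣF_in = 9.3980 kg/d.
Effluent outflow flux = ΣF_in − (2.009) = 9.3980 − 2.009 = 7.389 kg/d.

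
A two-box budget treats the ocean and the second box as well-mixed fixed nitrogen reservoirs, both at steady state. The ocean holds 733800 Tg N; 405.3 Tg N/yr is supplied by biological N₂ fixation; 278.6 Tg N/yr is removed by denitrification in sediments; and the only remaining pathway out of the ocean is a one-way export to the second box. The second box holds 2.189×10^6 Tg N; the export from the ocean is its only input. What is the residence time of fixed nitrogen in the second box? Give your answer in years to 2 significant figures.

Balance the ocean: ΣF_in = 405.30 Tg N/yr.
Export to the second box = ΣF_in − (278.6) = 126.70 Tg N/yr.
At steady state the output of the second box equals its input, 126.70 Tg N/yr.
τ = M / F = 2.189×10^6 / 126.70 = 17280 yr.

17000 yr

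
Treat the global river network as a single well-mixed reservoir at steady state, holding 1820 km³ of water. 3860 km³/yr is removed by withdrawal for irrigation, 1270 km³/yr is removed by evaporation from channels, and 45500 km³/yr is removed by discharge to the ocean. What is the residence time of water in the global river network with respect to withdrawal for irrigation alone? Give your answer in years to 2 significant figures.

Residence time with respect to a single sink: τ = M / F_sink.
τ = 1820 / 3860 = 0.4715 yr.

0.47 yr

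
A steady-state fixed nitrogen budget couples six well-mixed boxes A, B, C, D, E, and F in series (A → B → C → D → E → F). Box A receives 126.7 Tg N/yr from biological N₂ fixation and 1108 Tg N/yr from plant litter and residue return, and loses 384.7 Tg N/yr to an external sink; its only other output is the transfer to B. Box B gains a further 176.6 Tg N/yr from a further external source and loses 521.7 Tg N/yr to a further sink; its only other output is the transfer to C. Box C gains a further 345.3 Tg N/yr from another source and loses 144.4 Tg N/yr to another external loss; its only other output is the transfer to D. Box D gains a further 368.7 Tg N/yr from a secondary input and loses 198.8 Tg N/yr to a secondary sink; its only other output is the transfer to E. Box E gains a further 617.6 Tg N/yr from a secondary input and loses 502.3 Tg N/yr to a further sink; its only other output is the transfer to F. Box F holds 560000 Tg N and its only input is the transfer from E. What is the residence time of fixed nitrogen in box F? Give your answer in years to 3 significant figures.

Box A: F(A→B) = (126.7 + 1108) − 384.7 = 850.00 Tg N/yr.
Box B: F(B→C) = (850.00 + 176.6) − 521.7 = 504.90 Tg N/yr.
Box C: F(C→D) = (504.90 + 345.3) − 144.4 = 705.80 Tg N/yr.
Box D: F(D→E) = (705.80 + 368.7) − 198.8 = 875.70 Tg N/yr.
Box E: F(E→F) = (875.70 + 617.6) − 502.3 = 991.00 Tg N/yr.
Box F throughput = its input = 991.00 Tg N/yr; τ = 560000 / 991.00 = 565.1 yr.

565 yr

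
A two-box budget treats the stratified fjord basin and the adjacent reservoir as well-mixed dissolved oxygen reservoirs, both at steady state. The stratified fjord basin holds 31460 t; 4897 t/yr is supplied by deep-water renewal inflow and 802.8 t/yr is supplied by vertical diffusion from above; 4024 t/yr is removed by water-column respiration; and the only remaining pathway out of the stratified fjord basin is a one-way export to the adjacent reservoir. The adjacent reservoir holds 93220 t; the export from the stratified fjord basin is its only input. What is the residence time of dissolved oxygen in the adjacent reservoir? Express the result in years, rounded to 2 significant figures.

Balance the stratified fjord basin: ΣF_in = 4897 + 802.8 = 5699.8 t/yr.
Export to the adjacent reservoir = ΣF_in − (4024) = 1675.8 t/yr.
At steady state the output of the adjacent reservoir equals its input, 1675.8 t/yr.
τ = M / F = 93220 / 1675.8 = 55.63 yr.

56 yr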